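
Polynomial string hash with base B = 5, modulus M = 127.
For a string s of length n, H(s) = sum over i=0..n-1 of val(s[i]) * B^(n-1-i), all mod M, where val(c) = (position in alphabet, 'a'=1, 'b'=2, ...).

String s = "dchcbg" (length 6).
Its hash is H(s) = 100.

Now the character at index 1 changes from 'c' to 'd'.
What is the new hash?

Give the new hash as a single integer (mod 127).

val('c') = 3, val('d') = 4
Position k = 1, exponent = n-1-k = 4
B^4 mod M = 5^4 mod 127 = 117
Delta = (4 - 3) * 117 mod 127 = 117
New hash = (100 + 117) mod 127 = 90

Answer: 90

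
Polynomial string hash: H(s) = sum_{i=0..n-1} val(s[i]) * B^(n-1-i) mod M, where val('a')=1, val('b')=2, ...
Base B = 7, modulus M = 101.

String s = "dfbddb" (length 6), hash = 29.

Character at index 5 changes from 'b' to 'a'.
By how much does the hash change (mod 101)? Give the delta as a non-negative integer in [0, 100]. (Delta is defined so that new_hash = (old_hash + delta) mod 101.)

Answer: 100

Derivation:
Delta formula: (val(new) - val(old)) * B^(n-1-k) mod M
  val('a') - val('b') = 1 - 2 = -1
  B^(n-1-k) = 7^0 mod 101 = 1
  Delta = -1 * 1 mod 101 = 100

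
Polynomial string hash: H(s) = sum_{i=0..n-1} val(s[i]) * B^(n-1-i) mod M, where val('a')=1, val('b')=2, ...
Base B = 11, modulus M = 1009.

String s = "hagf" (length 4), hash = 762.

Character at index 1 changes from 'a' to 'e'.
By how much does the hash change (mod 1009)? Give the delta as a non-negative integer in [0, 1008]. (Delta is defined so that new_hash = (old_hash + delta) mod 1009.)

Answer: 484

Derivation:
Delta formula: (val(new) - val(old)) * B^(n-1-k) mod M
  val('e') - val('a') = 5 - 1 = 4
  B^(n-1-k) = 11^2 mod 1009 = 121
  Delta = 4 * 121 mod 1009 = 484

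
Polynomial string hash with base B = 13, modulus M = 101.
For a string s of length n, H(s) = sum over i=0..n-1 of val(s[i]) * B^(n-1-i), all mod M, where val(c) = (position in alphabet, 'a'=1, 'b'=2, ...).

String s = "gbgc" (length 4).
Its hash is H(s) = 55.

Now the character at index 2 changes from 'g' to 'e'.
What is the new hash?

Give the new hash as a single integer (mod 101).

Answer: 29

Derivation:
val('g') = 7, val('e') = 5
Position k = 2, exponent = n-1-k = 1
B^1 mod M = 13^1 mod 101 = 13
Delta = (5 - 7) * 13 mod 101 = 75
New hash = (55 + 75) mod 101 = 29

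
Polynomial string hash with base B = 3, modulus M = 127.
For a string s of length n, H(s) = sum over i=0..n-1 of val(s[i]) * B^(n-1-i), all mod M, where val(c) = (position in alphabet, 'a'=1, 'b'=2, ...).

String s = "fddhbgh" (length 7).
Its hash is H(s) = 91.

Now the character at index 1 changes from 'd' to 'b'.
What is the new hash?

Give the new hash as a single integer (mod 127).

Answer: 113

Derivation:
val('d') = 4, val('b') = 2
Position k = 1, exponent = n-1-k = 5
B^5 mod M = 3^5 mod 127 = 116
Delta = (2 - 4) * 116 mod 127 = 22
New hash = (91 + 22) mod 127 = 113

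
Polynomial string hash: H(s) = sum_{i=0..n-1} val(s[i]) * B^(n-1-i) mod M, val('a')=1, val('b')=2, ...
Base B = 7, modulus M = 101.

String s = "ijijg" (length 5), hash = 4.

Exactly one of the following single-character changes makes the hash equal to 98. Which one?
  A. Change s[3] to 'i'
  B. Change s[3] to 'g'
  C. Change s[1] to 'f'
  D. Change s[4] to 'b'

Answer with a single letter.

Option A: s[3]='j'->'i', delta=(9-10)*7^1 mod 101 = 94, hash=4+94 mod 101 = 98 <-- target
Option B: s[3]='j'->'g', delta=(7-10)*7^1 mod 101 = 80, hash=4+80 mod 101 = 84
Option C: s[1]='j'->'f', delta=(6-10)*7^3 mod 101 = 42, hash=4+42 mod 101 = 46
Option D: s[4]='g'->'b', delta=(2-7)*7^0 mod 101 = 96, hash=4+96 mod 101 = 100

Answer: A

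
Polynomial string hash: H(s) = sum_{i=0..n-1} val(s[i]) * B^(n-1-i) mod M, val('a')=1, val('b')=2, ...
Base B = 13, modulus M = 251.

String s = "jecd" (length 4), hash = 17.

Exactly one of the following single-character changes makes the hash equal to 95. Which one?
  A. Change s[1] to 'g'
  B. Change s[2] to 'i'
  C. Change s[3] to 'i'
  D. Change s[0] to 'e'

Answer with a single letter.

Option A: s[1]='e'->'g', delta=(7-5)*13^2 mod 251 = 87, hash=17+87 mod 251 = 104
Option B: s[2]='c'->'i', delta=(9-3)*13^1 mod 251 = 78, hash=17+78 mod 251 = 95 <-- target
Option C: s[3]='d'->'i', delta=(9-4)*13^0 mod 251 = 5, hash=17+5 mod 251 = 22
Option D: s[0]='j'->'e', delta=(5-10)*13^3 mod 251 = 59, hash=17+59 mod 251 = 76

Answer: B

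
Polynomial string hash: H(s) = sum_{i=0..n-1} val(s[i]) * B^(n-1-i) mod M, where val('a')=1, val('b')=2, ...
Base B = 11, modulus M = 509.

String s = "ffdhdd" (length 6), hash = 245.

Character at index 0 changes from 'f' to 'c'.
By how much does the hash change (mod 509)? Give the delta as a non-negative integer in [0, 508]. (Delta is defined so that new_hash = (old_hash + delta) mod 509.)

Delta formula: (val(new) - val(old)) * B^(n-1-k) mod M
  val('c') - val('f') = 3 - 6 = -3
  B^(n-1-k) = 11^5 mod 509 = 207
  Delta = -3 * 207 mod 509 = 397

Answer: 397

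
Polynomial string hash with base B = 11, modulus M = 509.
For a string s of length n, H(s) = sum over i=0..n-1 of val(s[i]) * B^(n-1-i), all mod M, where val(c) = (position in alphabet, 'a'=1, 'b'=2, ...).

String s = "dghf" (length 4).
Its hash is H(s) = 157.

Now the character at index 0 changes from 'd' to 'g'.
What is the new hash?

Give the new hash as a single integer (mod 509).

val('d') = 4, val('g') = 7
Position k = 0, exponent = n-1-k = 3
B^3 mod M = 11^3 mod 509 = 313
Delta = (7 - 4) * 313 mod 509 = 430
New hash = (157 + 430) mod 509 = 78

Answer: 78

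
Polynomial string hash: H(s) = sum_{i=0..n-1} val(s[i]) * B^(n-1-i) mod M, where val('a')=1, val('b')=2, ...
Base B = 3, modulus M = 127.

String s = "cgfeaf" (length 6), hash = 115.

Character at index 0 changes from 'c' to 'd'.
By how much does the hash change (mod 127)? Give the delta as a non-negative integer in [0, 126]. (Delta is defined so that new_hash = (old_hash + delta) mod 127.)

Answer: 116

Derivation:
Delta formula: (val(new) - val(old)) * B^(n-1-k) mod M
  val('d') - val('c') = 4 - 3 = 1
  B^(n-1-k) = 3^5 mod 127 = 116
  Delta = 1 * 116 mod 127 = 116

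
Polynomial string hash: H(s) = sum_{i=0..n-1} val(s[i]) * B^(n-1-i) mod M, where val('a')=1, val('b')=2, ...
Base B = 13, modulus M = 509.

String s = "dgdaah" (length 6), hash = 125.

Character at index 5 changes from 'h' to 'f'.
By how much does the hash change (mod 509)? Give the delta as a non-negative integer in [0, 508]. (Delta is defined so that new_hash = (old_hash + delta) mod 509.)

Delta formula: (val(new) - val(old)) * B^(n-1-k) mod M
  val('f') - val('h') = 6 - 8 = -2
  B^(n-1-k) = 13^0 mod 509 = 1
  Delta = -2 * 1 mod 509 = 507

Answer: 507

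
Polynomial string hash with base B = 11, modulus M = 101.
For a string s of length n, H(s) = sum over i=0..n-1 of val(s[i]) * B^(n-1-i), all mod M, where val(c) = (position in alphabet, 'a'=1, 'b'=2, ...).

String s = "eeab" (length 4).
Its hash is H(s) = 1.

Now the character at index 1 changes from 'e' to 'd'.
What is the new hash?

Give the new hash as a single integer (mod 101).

val('e') = 5, val('d') = 4
Position k = 1, exponent = n-1-k = 2
B^2 mod M = 11^2 mod 101 = 20
Delta = (4 - 5) * 20 mod 101 = 81
New hash = (1 + 81) mod 101 = 82

Answer: 82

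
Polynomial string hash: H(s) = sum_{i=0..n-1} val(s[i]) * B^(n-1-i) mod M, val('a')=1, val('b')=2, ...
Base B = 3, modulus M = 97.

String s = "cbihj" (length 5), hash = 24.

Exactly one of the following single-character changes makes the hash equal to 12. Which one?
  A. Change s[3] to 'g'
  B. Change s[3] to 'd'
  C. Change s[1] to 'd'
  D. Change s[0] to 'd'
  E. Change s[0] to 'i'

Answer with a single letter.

Option A: s[3]='h'->'g', delta=(7-8)*3^1 mod 97 = 94, hash=24+94 mod 97 = 21
Option B: s[3]='h'->'d', delta=(4-8)*3^1 mod 97 = 85, hash=24+85 mod 97 = 12 <-- target
Option C: s[1]='b'->'d', delta=(4-2)*3^3 mod 97 = 54, hash=24+54 mod 97 = 78
Option D: s[0]='c'->'d', delta=(4-3)*3^4 mod 97 = 81, hash=24+81 mod 97 = 8
Option E: s[0]='c'->'i', delta=(9-3)*3^4 mod 97 = 1, hash=24+1 mod 97 = 25

Answer: B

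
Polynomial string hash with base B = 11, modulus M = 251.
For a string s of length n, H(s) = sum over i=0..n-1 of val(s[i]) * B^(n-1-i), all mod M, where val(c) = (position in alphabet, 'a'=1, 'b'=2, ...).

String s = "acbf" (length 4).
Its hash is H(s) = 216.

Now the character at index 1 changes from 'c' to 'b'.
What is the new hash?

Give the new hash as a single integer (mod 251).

val('c') = 3, val('b') = 2
Position k = 1, exponent = n-1-k = 2
B^2 mod M = 11^2 mod 251 = 121
Delta = (2 - 3) * 121 mod 251 = 130
New hash = (216 + 130) mod 251 = 95

Answer: 95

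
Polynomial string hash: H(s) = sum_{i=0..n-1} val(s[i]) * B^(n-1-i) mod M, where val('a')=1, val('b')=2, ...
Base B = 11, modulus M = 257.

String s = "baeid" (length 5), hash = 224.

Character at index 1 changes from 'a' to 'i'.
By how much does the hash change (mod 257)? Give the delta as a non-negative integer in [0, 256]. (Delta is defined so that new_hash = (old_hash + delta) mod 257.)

Delta formula: (val(new) - val(old)) * B^(n-1-k) mod M
  val('i') - val('a') = 9 - 1 = 8
  B^(n-1-k) = 11^3 mod 257 = 46
  Delta = 8 * 46 mod 257 = 111

Answer: 111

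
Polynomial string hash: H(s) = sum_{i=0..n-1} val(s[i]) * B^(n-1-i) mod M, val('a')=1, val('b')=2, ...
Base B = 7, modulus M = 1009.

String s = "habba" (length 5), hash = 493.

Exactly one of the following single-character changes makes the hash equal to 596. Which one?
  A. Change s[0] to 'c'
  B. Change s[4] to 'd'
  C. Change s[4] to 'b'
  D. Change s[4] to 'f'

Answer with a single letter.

Answer: A

Derivation:
Option A: s[0]='h'->'c', delta=(3-8)*7^4 mod 1009 = 103, hash=493+103 mod 1009 = 596 <-- target
Option B: s[4]='a'->'d', delta=(4-1)*7^0 mod 1009 = 3, hash=493+3 mod 1009 = 496
Option C: s[4]='a'->'b', delta=(2-1)*7^0 mod 1009 = 1, hash=493+1 mod 1009 = 494
Option D: s[4]='a'->'f', delta=(6-1)*7^0 mod 1009 = 5, hash=493+5 mod 1009 = 498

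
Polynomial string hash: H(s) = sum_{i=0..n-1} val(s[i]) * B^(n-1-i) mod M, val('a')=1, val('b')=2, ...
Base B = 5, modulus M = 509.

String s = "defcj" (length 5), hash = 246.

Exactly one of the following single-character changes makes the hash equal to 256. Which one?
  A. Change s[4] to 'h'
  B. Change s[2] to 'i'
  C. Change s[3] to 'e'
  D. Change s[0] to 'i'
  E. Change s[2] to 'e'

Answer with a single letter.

Option A: s[4]='j'->'h', delta=(8-10)*5^0 mod 509 = 507, hash=246+507 mod 509 = 244
Option B: s[2]='f'->'i', delta=(9-6)*5^2 mod 509 = 75, hash=246+75 mod 509 = 321
Option C: s[3]='c'->'e', delta=(5-3)*5^1 mod 509 = 10, hash=246+10 mod 509 = 256 <-- target
Option D: s[0]='d'->'i', delta=(9-4)*5^4 mod 509 = 71, hash=246+71 mod 509 = 317
Option E: s[2]='f'->'e', delta=(5-6)*5^2 mod 509 = 484, hash=246+484 mod 509 = 221

Answer: C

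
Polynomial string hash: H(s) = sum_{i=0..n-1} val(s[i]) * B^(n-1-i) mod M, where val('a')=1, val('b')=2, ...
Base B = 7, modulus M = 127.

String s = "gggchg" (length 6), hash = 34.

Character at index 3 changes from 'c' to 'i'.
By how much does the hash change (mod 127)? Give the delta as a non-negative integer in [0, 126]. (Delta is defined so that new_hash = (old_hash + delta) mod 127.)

Answer: 40

Derivation:
Delta formula: (val(new) - val(old)) * B^(n-1-k) mod M
  val('i') - val('c') = 9 - 3 = 6
  B^(n-1-k) = 7^2 mod 127 = 49
  Delta = 6 * 49 mod 127 = 40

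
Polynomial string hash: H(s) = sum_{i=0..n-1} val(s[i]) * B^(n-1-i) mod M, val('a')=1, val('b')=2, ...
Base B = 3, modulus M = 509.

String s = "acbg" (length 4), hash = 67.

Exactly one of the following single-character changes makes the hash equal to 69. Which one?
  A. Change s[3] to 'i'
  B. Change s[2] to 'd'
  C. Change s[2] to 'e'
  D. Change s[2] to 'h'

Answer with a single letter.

Answer: A

Derivation:
Option A: s[3]='g'->'i', delta=(9-7)*3^0 mod 509 = 2, hash=67+2 mod 509 = 69 <-- target
Option B: s[2]='b'->'d', delta=(4-2)*3^1 mod 509 = 6, hash=67+6 mod 509 = 73
Option C: s[2]='b'->'e', delta=(5-2)*3^1 mod 509 = 9, hash=67+9 mod 509 = 76
Option D: s[2]='b'->'h', delta=(8-2)*3^1 mod 509 = 18, hash=67+18 mod 509 = 85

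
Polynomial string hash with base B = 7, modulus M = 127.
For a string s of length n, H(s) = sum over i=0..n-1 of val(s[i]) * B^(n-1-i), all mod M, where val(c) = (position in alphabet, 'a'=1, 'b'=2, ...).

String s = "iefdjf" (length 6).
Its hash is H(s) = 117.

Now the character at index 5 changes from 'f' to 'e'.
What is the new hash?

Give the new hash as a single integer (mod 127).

val('f') = 6, val('e') = 5
Position k = 5, exponent = n-1-k = 0
B^0 mod M = 7^0 mod 127 = 1
Delta = (5 - 6) * 1 mod 127 = 126
New hash = (117 + 126) mod 127 = 116

Answer: 116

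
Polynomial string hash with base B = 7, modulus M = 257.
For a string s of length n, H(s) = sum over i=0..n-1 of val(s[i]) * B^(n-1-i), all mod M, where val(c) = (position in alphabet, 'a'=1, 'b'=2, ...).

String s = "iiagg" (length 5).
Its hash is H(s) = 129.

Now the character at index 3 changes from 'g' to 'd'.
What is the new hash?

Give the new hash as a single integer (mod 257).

val('g') = 7, val('d') = 4
Position k = 3, exponent = n-1-k = 1
B^1 mod M = 7^1 mod 257 = 7
Delta = (4 - 7) * 7 mod 257 = 236
New hash = (129 + 236) mod 257 = 108

Answer: 108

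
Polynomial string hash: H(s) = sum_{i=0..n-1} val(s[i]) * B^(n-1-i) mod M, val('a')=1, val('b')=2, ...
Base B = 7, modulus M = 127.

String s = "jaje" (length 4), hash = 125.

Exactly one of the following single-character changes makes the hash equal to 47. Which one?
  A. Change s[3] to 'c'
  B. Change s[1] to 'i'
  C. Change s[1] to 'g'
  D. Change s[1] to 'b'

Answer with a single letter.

Option A: s[3]='e'->'c', delta=(3-5)*7^0 mod 127 = 125, hash=125+125 mod 127 = 123
Option B: s[1]='a'->'i', delta=(9-1)*7^2 mod 127 = 11, hash=125+11 mod 127 = 9
Option C: s[1]='a'->'g', delta=(7-1)*7^2 mod 127 = 40, hash=125+40 mod 127 = 38
Option D: s[1]='a'->'b', delta=(2-1)*7^2 mod 127 = 49, hash=125+49 mod 127 = 47 <-- target

Answer: D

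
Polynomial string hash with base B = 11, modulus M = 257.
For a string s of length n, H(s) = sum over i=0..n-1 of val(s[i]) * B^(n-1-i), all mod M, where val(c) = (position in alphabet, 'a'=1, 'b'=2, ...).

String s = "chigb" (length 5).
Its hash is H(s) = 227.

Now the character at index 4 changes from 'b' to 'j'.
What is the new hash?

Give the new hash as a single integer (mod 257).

val('b') = 2, val('j') = 10
Position k = 4, exponent = n-1-k = 0
B^0 mod M = 11^0 mod 257 = 1
Delta = (10 - 2) * 1 mod 257 = 8
New hash = (227 + 8) mod 257 = 235

Answer: 235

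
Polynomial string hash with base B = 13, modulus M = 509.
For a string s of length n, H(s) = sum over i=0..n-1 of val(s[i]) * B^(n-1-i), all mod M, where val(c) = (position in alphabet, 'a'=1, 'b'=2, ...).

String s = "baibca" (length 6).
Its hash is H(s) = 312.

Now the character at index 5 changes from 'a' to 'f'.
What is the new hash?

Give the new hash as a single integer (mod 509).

val('a') = 1, val('f') = 6
Position k = 5, exponent = n-1-k = 0
B^0 mod M = 13^0 mod 509 = 1
Delta = (6 - 1) * 1 mod 509 = 5
New hash = (312 + 5) mod 509 = 317

Answer: 317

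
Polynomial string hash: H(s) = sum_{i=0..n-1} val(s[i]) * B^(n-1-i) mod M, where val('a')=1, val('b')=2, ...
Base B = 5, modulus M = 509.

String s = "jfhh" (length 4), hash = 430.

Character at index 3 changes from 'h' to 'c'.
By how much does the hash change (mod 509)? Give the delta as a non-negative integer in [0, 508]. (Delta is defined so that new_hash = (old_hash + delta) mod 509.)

Answer: 504

Derivation:
Delta formula: (val(new) - val(old)) * B^(n-1-k) mod M
  val('c') - val('h') = 3 - 8 = -5
  B^(n-1-k) = 5^0 mod 509 = 1
  Delta = -5 * 1 mod 509 = 504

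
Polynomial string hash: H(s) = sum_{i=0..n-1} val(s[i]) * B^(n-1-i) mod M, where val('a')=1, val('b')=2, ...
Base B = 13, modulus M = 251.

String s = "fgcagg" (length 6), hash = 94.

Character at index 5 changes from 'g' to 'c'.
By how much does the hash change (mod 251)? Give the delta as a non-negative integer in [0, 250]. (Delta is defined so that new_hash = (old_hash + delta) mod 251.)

Answer: 247

Derivation:
Delta formula: (val(new) - val(old)) * B^(n-1-k) mod M
  val('c') - val('g') = 3 - 7 = -4
  B^(n-1-k) = 13^0 mod 251 = 1
  Delta = -4 * 1 mod 251 = 247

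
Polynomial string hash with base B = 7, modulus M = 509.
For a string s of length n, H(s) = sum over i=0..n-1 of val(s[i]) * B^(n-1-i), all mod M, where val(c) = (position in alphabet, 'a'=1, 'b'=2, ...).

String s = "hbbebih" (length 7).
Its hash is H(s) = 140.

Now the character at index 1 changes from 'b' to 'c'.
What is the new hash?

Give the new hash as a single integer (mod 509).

Answer: 150

Derivation:
val('b') = 2, val('c') = 3
Position k = 1, exponent = n-1-k = 5
B^5 mod M = 7^5 mod 509 = 10
Delta = (3 - 2) * 10 mod 509 = 10
New hash = (140 + 10) mod 509 = 150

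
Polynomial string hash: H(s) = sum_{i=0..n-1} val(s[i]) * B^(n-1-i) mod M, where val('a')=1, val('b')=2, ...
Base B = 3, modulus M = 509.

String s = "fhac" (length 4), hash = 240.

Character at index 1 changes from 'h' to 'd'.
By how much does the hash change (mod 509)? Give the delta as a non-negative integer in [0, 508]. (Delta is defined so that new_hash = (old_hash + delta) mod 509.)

Answer: 473

Derivation:
Delta formula: (val(new) - val(old)) * B^(n-1-k) mod M
  val('d') - val('h') = 4 - 8 = -4
  B^(n-1-k) = 3^2 mod 509 = 9
  Delta = -4 * 9 mod 509 = 473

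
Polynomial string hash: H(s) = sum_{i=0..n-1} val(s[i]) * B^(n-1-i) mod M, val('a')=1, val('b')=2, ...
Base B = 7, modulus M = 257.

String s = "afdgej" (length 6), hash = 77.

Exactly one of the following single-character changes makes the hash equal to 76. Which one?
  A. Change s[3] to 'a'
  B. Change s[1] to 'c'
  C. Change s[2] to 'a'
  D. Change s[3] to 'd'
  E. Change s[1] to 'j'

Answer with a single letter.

Answer: C

Derivation:
Option A: s[3]='g'->'a', delta=(1-7)*7^2 mod 257 = 220, hash=77+220 mod 257 = 40
Option B: s[1]='f'->'c', delta=(3-6)*7^4 mod 257 = 250, hash=77+250 mod 257 = 70
Option C: s[2]='d'->'a', delta=(1-4)*7^3 mod 257 = 256, hash=77+256 mod 257 = 76 <-- target
Option D: s[3]='g'->'d', delta=(4-7)*7^2 mod 257 = 110, hash=77+110 mod 257 = 187
Option E: s[1]='f'->'j', delta=(10-6)*7^4 mod 257 = 95, hash=77+95 mod 257 = 172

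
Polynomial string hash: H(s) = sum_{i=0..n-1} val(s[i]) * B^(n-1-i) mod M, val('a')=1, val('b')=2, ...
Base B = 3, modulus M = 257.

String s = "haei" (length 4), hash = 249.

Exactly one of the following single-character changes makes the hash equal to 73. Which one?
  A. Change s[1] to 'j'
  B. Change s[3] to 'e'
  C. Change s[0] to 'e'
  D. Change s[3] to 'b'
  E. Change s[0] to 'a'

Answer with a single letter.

Option A: s[1]='a'->'j', delta=(10-1)*3^2 mod 257 = 81, hash=249+81 mod 257 = 73 <-- target
Option B: s[3]='i'->'e', delta=(5-9)*3^0 mod 257 = 253, hash=249+253 mod 257 = 245
Option C: s[0]='h'->'e', delta=(5-8)*3^3 mod 257 = 176, hash=249+176 mod 257 = 168
Option D: s[3]='i'->'b', delta=(2-9)*3^0 mod 257 = 250, hash=249+250 mod 257 = 242
Option E: s[0]='h'->'a', delta=(1-8)*3^3 mod 257 = 68, hash=249+68 mod 257 = 60

Answer: A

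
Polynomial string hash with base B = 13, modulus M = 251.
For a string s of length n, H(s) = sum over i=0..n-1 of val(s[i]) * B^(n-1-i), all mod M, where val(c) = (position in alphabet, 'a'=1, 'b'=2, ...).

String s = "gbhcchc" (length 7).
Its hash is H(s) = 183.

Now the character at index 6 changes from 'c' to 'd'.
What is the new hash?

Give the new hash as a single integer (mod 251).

Answer: 184

Derivation:
val('c') = 3, val('d') = 4
Position k = 6, exponent = n-1-k = 0
B^0 mod M = 13^0 mod 251 = 1
Delta = (4 - 3) * 1 mod 251 = 1
New hash = (183 + 1) mod 251 = 184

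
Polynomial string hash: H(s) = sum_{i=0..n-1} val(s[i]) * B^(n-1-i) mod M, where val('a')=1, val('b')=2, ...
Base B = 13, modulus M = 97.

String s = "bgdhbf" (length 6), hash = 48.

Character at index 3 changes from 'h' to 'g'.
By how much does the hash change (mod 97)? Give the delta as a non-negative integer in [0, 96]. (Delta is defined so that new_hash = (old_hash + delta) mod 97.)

Delta formula: (val(new) - val(old)) * B^(n-1-k) mod M
  val('g') - val('h') = 7 - 8 = -1
  B^(n-1-k) = 13^2 mod 97 = 72
  Delta = -1 * 72 mod 97 = 25

Answer: 25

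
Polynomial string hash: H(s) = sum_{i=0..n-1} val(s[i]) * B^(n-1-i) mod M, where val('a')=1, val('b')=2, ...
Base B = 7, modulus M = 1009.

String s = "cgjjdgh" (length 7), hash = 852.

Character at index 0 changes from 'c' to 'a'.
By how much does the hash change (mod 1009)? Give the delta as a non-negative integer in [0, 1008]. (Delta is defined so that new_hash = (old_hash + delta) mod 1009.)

Answer: 808

Derivation:
Delta formula: (val(new) - val(old)) * B^(n-1-k) mod M
  val('a') - val('c') = 1 - 3 = -2
  B^(n-1-k) = 7^6 mod 1009 = 605
  Delta = -2 * 605 mod 1009 = 808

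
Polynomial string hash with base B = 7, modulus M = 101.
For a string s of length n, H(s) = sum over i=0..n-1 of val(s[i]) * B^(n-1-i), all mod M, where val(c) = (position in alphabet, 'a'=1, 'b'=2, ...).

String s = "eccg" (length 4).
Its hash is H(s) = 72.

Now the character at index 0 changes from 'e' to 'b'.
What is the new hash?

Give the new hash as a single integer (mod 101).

Answer: 53

Derivation:
val('e') = 5, val('b') = 2
Position k = 0, exponent = n-1-k = 3
B^3 mod M = 7^3 mod 101 = 40
Delta = (2 - 5) * 40 mod 101 = 82
New hash = (72 + 82) mod 101 = 53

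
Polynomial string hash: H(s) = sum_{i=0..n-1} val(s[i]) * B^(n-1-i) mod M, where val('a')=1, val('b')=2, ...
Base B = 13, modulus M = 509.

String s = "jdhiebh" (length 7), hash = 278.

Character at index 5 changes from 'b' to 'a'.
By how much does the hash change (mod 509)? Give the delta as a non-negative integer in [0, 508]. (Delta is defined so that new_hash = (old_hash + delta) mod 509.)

Answer: 496

Derivation:
Delta formula: (val(new) - val(old)) * B^(n-1-k) mod M
  val('a') - val('b') = 1 - 2 = -1
  B^(n-1-k) = 13^1 mod 509 = 13
  Delta = -1 * 13 mod 509 = 496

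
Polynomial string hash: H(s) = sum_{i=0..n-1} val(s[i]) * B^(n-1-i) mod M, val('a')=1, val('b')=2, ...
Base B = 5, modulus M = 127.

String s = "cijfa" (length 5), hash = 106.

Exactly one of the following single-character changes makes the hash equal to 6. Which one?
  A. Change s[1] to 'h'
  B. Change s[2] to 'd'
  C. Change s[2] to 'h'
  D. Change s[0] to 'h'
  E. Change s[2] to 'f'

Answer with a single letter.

Answer: E

Derivation:
Option A: s[1]='i'->'h', delta=(8-9)*5^3 mod 127 = 2, hash=106+2 mod 127 = 108
Option B: s[2]='j'->'d', delta=(4-10)*5^2 mod 127 = 104, hash=106+104 mod 127 = 83
Option C: s[2]='j'->'h', delta=(8-10)*5^2 mod 127 = 77, hash=106+77 mod 127 = 56
Option D: s[0]='c'->'h', delta=(8-3)*5^4 mod 127 = 77, hash=106+77 mod 127 = 56
Option E: s[2]='j'->'f', delta=(6-10)*5^2 mod 127 = 27, hash=106+27 mod 127 = 6 <-- target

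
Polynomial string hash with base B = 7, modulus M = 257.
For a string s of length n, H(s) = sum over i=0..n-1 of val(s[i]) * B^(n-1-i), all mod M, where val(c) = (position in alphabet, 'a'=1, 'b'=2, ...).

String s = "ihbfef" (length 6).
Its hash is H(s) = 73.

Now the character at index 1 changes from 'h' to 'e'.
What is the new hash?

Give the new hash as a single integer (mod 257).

Answer: 66

Derivation:
val('h') = 8, val('e') = 5
Position k = 1, exponent = n-1-k = 4
B^4 mod M = 7^4 mod 257 = 88
Delta = (5 - 8) * 88 mod 257 = 250
New hash = (73 + 250) mod 257 = 66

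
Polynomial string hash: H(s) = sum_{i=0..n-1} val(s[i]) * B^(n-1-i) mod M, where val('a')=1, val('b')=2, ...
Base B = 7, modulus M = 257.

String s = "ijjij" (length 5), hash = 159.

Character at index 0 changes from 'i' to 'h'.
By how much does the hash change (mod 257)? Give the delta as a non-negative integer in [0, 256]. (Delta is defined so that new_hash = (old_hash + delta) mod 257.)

Delta formula: (val(new) - val(old)) * B^(n-1-k) mod M
  val('h') - val('i') = 8 - 9 = -1
  B^(n-1-k) = 7^4 mod 257 = 88
  Delta = -1 * 88 mod 257 = 169

Answer: 169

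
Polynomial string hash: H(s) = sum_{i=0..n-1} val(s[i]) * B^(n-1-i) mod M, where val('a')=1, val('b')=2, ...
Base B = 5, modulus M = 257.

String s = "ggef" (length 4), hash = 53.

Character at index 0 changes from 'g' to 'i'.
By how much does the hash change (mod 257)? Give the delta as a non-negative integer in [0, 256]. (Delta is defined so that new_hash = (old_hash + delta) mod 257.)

Answer: 250

Derivation:
Delta formula: (val(new) - val(old)) * B^(n-1-k) mod M
  val('i') - val('g') = 9 - 7 = 2
  B^(n-1-k) = 5^3 mod 257 = 125
  Delta = 2 * 125 mod 257 = 250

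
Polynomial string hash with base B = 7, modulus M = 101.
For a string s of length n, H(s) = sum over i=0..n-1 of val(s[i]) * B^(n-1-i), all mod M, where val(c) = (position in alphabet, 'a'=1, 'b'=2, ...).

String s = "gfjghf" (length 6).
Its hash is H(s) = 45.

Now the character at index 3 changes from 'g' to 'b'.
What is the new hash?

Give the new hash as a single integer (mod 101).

val('g') = 7, val('b') = 2
Position k = 3, exponent = n-1-k = 2
B^2 mod M = 7^2 mod 101 = 49
Delta = (2 - 7) * 49 mod 101 = 58
New hash = (45 + 58) mod 101 = 2

Answer: 2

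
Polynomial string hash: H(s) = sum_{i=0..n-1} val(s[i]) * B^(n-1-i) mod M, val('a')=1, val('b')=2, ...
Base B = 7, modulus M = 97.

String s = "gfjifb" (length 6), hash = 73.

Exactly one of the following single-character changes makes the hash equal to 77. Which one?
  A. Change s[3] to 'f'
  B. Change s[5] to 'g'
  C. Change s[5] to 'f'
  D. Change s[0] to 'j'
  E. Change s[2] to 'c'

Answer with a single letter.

Option A: s[3]='i'->'f', delta=(6-9)*7^2 mod 97 = 47, hash=73+47 mod 97 = 23
Option B: s[5]='b'->'g', delta=(7-2)*7^0 mod 97 = 5, hash=73+5 mod 97 = 78
Option C: s[5]='b'->'f', delta=(6-2)*7^0 mod 97 = 4, hash=73+4 mod 97 = 77 <-- target
Option D: s[0]='g'->'j', delta=(10-7)*7^5 mod 97 = 78, hash=73+78 mod 97 = 54
Option E: s[2]='j'->'c', delta=(3-10)*7^3 mod 97 = 24, hash=73+24 mod 97 = 0

Answer: C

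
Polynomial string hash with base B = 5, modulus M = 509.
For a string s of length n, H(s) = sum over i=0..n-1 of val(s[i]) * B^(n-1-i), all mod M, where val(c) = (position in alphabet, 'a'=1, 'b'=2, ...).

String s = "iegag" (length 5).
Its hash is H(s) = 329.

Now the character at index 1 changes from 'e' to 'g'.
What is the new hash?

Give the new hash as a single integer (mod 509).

val('e') = 5, val('g') = 7
Position k = 1, exponent = n-1-k = 3
B^3 mod M = 5^3 mod 509 = 125
Delta = (7 - 5) * 125 mod 509 = 250
New hash = (329 + 250) mod 509 = 70

Answer: 70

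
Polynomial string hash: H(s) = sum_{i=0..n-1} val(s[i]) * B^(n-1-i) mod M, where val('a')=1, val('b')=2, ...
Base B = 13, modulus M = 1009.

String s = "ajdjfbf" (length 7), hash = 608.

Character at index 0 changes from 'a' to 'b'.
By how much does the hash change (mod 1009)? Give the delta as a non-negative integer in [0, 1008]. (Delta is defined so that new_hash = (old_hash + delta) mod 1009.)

Answer: 762

Derivation:
Delta formula: (val(new) - val(old)) * B^(n-1-k) mod M
  val('b') - val('a') = 2 - 1 = 1
  B^(n-1-k) = 13^6 mod 1009 = 762
  Delta = 1 * 762 mod 1009 = 762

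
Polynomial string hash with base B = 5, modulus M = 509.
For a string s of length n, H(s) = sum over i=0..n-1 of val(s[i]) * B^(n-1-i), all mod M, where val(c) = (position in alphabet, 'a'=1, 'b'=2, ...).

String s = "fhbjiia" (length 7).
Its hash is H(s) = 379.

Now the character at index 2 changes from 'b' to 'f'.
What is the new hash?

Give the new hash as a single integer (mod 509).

val('b') = 2, val('f') = 6
Position k = 2, exponent = n-1-k = 4
B^4 mod M = 5^4 mod 509 = 116
Delta = (6 - 2) * 116 mod 509 = 464
New hash = (379 + 464) mod 509 = 334

Answer: 334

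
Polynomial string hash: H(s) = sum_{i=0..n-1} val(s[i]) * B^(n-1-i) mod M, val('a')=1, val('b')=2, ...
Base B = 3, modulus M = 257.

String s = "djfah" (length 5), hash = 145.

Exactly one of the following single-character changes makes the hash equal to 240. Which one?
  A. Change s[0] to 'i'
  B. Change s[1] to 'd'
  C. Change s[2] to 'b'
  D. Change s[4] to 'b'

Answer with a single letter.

Option A: s[0]='d'->'i', delta=(9-4)*3^4 mod 257 = 148, hash=145+148 mod 257 = 36
Option B: s[1]='j'->'d', delta=(4-10)*3^3 mod 257 = 95, hash=145+95 mod 257 = 240 <-- target
Option C: s[2]='f'->'b', delta=(2-6)*3^2 mod 257 = 221, hash=145+221 mod 257 = 109
Option D: s[4]='h'->'b', delta=(2-8)*3^0 mod 257 = 251, hash=145+251 mod 257 = 139

Answer: B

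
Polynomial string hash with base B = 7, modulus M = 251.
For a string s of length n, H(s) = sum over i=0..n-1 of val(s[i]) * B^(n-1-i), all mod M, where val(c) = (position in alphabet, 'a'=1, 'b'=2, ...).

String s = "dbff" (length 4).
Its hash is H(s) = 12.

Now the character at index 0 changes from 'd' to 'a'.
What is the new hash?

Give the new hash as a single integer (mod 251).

Answer: 238

Derivation:
val('d') = 4, val('a') = 1
Position k = 0, exponent = n-1-k = 3
B^3 mod M = 7^3 mod 251 = 92
Delta = (1 - 4) * 92 mod 251 = 226
New hash = (12 + 226) mod 251 = 238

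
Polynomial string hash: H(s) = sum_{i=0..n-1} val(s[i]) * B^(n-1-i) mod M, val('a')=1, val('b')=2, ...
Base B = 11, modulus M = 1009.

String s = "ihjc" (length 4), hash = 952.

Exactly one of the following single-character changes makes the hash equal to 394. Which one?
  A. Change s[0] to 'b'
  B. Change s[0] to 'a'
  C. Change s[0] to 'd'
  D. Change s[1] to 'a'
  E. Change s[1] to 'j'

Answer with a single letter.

Option A: s[0]='i'->'b', delta=(2-9)*11^3 mod 1009 = 773, hash=952+773 mod 1009 = 716
Option B: s[0]='i'->'a', delta=(1-9)*11^3 mod 1009 = 451, hash=952+451 mod 1009 = 394 <-- target
Option C: s[0]='i'->'d', delta=(4-9)*11^3 mod 1009 = 408, hash=952+408 mod 1009 = 351
Option D: s[1]='h'->'a', delta=(1-8)*11^2 mod 1009 = 162, hash=952+162 mod 1009 = 105
Option E: s[1]='h'->'j', delta=(10-8)*11^2 mod 1009 = 242, hash=952+242 mod 1009 = 185

Answer: B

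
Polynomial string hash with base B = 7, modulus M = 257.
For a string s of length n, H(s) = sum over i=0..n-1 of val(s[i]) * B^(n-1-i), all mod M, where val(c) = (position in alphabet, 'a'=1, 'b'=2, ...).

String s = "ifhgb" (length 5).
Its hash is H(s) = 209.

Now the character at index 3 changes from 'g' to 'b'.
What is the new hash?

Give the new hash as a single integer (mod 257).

Answer: 174

Derivation:
val('g') = 7, val('b') = 2
Position k = 3, exponent = n-1-k = 1
B^1 mod M = 7^1 mod 257 = 7
Delta = (2 - 7) * 7 mod 257 = 222
New hash = (209 + 222) mod 257 = 174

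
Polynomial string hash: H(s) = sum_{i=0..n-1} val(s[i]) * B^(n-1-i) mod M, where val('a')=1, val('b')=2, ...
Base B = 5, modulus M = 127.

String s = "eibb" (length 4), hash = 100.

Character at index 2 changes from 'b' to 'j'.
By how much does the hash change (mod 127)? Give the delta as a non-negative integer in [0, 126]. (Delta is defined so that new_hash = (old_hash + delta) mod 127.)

Answer: 40

Derivation:
Delta formula: (val(new) - val(old)) * B^(n-1-k) mod M
  val('j') - val('b') = 10 - 2 = 8
  B^(n-1-k) = 5^1 mod 127 = 5
  Delta = 8 * 5 mod 127 = 40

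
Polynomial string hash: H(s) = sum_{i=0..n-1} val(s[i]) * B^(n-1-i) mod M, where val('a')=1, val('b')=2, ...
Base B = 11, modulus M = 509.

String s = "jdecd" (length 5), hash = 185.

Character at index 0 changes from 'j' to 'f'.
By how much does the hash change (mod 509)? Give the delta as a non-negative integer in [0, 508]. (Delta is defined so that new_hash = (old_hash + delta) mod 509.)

Answer: 480

Derivation:
Delta formula: (val(new) - val(old)) * B^(n-1-k) mod M
  val('f') - val('j') = 6 - 10 = -4
  B^(n-1-k) = 11^4 mod 509 = 389
  Delta = -4 * 389 mod 509 = 480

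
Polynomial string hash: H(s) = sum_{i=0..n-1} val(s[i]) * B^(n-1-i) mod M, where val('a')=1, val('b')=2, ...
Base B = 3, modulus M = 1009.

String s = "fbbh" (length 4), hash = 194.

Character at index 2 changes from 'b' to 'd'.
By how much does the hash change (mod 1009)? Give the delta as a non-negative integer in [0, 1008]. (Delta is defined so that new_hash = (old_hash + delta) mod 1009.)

Answer: 6

Derivation:
Delta formula: (val(new) - val(old)) * B^(n-1-k) mod M
  val('d') - val('b') = 4 - 2 = 2
  B^(n-1-k) = 3^1 mod 1009 = 3
  Delta = 2 * 3 mod 1009 = 6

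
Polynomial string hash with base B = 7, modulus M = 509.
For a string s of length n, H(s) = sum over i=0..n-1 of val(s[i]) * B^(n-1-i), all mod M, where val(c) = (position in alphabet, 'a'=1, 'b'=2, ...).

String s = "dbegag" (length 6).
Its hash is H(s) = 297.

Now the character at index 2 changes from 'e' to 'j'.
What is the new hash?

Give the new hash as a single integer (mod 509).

Answer: 485

Derivation:
val('e') = 5, val('j') = 10
Position k = 2, exponent = n-1-k = 3
B^3 mod M = 7^3 mod 509 = 343
Delta = (10 - 5) * 343 mod 509 = 188
New hash = (297 + 188) mod 509 = 485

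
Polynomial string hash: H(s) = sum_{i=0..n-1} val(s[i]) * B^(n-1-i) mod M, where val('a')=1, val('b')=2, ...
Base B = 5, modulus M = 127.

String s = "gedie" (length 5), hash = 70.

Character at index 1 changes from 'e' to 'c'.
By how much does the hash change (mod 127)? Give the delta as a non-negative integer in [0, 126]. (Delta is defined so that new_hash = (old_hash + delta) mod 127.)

Delta formula: (val(new) - val(old)) * B^(n-1-k) mod M
  val('c') - val('e') = 3 - 5 = -2
  B^(n-1-k) = 5^3 mod 127 = 125
  Delta = -2 * 125 mod 127 = 4

Answer: 4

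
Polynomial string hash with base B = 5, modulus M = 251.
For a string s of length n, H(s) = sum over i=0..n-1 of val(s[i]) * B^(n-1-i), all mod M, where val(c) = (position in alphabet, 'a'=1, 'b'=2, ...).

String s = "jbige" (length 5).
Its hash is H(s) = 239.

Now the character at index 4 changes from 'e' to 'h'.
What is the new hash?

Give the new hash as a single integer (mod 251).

val('e') = 5, val('h') = 8
Position k = 4, exponent = n-1-k = 0
B^0 mod M = 5^0 mod 251 = 1
Delta = (8 - 5) * 1 mod 251 = 3
New hash = (239 + 3) mod 251 = 242

Answer: 242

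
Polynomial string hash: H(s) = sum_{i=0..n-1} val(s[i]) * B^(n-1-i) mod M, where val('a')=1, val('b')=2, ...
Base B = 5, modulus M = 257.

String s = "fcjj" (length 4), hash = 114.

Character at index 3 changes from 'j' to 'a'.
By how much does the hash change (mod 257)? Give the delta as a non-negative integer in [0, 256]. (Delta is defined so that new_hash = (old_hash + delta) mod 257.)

Answer: 248

Derivation:
Delta formula: (val(new) - val(old)) * B^(n-1-k) mod M
  val('a') - val('j') = 1 - 10 = -9
  B^(n-1-k) = 5^0 mod 257 = 1
  Delta = -9 * 1 mod 257 = 248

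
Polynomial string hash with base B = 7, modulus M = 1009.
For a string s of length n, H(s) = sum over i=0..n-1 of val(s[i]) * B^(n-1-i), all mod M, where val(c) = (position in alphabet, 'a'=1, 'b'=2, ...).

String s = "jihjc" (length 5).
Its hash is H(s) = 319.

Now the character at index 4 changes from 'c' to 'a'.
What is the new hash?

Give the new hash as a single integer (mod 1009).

Answer: 317

Derivation:
val('c') = 3, val('a') = 1
Position k = 4, exponent = n-1-k = 0
B^0 mod M = 7^0 mod 1009 = 1
Delta = (1 - 3) * 1 mod 1009 = 1007
New hash = (319 + 1007) mod 1009 = 317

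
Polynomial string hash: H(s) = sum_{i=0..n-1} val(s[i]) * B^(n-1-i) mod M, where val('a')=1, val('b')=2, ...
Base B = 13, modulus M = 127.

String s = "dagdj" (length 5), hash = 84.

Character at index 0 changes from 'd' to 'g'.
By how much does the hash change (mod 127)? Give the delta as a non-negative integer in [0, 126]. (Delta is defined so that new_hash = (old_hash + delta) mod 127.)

Delta formula: (val(new) - val(old)) * B^(n-1-k) mod M
  val('g') - val('d') = 7 - 4 = 3
  B^(n-1-k) = 13^4 mod 127 = 113
  Delta = 3 * 113 mod 127 = 85

Answer: 85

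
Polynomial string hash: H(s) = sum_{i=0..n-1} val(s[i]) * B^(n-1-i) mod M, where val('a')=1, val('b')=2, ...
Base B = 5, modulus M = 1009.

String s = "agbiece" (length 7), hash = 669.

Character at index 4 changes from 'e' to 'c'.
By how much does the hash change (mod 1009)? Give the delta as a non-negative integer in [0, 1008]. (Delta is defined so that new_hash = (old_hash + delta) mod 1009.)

Delta formula: (val(new) - val(old)) * B^(n-1-k) mod M
  val('c') - val('e') = 3 - 5 = -2
  B^(n-1-k) = 5^2 mod 1009 = 25
  Delta = -2 * 25 mod 1009 = 959

Answer: 959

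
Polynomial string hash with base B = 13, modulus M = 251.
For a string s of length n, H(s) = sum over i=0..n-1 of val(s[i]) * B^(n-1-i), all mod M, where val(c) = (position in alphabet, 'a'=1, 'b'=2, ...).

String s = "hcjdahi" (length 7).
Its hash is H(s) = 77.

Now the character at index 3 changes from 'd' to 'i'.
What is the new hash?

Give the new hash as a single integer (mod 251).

Answer: 18

Derivation:
val('d') = 4, val('i') = 9
Position k = 3, exponent = n-1-k = 3
B^3 mod M = 13^3 mod 251 = 189
Delta = (9 - 4) * 189 mod 251 = 192
New hash = (77 + 192) mod 251 = 18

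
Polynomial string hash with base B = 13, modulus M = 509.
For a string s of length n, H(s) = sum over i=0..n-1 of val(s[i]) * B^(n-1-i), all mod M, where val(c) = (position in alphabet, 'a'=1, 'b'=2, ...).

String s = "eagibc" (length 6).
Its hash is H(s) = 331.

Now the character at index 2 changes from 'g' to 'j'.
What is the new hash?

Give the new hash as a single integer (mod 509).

val('g') = 7, val('j') = 10
Position k = 2, exponent = n-1-k = 3
B^3 mod M = 13^3 mod 509 = 161
Delta = (10 - 7) * 161 mod 509 = 483
New hash = (331 + 483) mod 509 = 305

Answer: 305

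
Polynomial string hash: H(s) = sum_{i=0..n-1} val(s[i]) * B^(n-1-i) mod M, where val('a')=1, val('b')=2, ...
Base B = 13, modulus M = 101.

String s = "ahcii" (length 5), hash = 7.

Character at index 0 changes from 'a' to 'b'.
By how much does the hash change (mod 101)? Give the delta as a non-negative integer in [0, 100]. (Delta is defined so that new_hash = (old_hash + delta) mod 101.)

Delta formula: (val(new) - val(old)) * B^(n-1-k) mod M
  val('b') - val('a') = 2 - 1 = 1
  B^(n-1-k) = 13^4 mod 101 = 79
  Delta = 1 * 79 mod 101 = 79

Answer: 79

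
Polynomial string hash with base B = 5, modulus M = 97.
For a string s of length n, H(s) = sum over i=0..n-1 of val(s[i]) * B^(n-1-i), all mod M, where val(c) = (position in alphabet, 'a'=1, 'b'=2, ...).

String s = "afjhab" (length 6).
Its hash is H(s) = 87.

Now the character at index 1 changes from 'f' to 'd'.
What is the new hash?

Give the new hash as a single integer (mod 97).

val('f') = 6, val('d') = 4
Position k = 1, exponent = n-1-k = 4
B^4 mod M = 5^4 mod 97 = 43
Delta = (4 - 6) * 43 mod 97 = 11
New hash = (87 + 11) mod 97 = 1

Answer: 1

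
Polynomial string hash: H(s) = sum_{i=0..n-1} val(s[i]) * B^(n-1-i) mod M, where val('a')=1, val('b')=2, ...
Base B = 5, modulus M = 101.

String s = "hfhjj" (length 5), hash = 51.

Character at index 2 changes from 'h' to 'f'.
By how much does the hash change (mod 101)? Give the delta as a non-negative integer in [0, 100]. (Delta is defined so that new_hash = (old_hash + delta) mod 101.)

Answer: 51

Derivation:
Delta formula: (val(new) - val(old)) * B^(n-1-k) mod M
  val('f') - val('h') = 6 - 8 = -2
  B^(n-1-k) = 5^2 mod 101 = 25
  Delta = -2 * 25 mod 101 = 51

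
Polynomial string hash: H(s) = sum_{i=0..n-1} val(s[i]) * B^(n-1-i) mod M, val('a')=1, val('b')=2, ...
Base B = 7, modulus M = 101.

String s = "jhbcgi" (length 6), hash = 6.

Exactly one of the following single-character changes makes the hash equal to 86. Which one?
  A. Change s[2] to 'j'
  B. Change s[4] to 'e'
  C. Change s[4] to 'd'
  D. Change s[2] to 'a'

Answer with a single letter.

Option A: s[2]='b'->'j', delta=(10-2)*7^3 mod 101 = 17, hash=6+17 mod 101 = 23
Option B: s[4]='g'->'e', delta=(5-7)*7^1 mod 101 = 87, hash=6+87 mod 101 = 93
Option C: s[4]='g'->'d', delta=(4-7)*7^1 mod 101 = 80, hash=6+80 mod 101 = 86 <-- target
Option D: s[2]='b'->'a', delta=(1-2)*7^3 mod 101 = 61, hash=6+61 mod 101 = 67

Answer: C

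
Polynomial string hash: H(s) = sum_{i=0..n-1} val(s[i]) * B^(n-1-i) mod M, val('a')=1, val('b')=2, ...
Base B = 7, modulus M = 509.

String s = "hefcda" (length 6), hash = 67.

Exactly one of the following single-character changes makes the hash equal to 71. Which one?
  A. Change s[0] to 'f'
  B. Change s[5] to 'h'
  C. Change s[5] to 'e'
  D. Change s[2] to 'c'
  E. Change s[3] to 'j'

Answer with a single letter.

Answer: C

Derivation:
Option A: s[0]='h'->'f', delta=(6-8)*7^5 mod 509 = 489, hash=67+489 mod 509 = 47
Option B: s[5]='a'->'h', delta=(8-1)*7^0 mod 509 = 7, hash=67+7 mod 509 = 74
Option C: s[5]='a'->'e', delta=(5-1)*7^0 mod 509 = 4, hash=67+4 mod 509 = 71 <-- target
Option D: s[2]='f'->'c', delta=(3-6)*7^3 mod 509 = 498, hash=67+498 mod 509 = 56
Option E: s[3]='c'->'j', delta=(10-3)*7^2 mod 509 = 343, hash=67+343 mod 509 = 410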